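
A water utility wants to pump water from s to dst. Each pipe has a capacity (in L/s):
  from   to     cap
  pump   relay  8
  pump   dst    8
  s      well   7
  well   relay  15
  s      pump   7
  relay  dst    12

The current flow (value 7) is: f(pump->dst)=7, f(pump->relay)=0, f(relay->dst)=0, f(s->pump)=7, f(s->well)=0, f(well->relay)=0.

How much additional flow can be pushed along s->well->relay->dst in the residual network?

7

Residual capacities along the path: s->well: 7, well->relay: 15, relay->dst: 12.
Minimum is 7.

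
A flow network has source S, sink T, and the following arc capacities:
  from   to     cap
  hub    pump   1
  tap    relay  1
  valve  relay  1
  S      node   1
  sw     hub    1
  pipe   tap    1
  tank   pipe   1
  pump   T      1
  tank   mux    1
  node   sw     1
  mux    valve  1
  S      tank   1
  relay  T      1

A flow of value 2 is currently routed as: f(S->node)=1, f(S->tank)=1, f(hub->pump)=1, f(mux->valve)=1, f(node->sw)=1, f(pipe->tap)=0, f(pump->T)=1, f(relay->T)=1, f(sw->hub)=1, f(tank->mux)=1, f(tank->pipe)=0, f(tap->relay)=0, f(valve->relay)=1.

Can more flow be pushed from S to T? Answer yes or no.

Residual reachable from S: {S}; T is not reachable.
Saturated cut: S->node, S->tank with total capacity 2 = current flow value. Flow is maximum.

No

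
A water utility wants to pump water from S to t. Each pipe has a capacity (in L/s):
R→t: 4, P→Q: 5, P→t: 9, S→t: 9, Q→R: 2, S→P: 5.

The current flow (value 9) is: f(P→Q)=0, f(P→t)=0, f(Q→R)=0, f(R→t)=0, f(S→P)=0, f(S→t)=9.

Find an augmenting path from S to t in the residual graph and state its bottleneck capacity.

S→P→t, bottleneck 5

Residual along S→P→t: S→P: 5, P→t: 9.
Bottleneck = min = 5.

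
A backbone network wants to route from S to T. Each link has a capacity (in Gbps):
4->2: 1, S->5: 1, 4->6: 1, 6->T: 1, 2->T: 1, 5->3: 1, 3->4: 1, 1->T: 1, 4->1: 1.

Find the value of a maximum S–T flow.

1

Augment S->5->3->4->6->T: bottleneck 1. Total 1.
No augmenting path remains in the residual graph.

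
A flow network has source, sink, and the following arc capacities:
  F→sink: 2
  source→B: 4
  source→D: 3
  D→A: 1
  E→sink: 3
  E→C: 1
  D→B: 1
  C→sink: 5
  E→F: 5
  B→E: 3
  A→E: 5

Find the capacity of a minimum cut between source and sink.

Max flow = 4 (via 2 augmenting paths).
In the residual at optimum, the set reachable from source is {B, D, source}.
Cut edges: D→A (cap 1), B→E (cap 3). Sum = 4.

4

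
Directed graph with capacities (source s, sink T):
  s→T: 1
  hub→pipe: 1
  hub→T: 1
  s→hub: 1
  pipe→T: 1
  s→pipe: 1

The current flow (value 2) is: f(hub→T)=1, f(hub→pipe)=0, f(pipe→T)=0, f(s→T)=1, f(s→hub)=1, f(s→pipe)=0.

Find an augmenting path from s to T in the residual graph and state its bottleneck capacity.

s→pipe→T, bottleneck 1

Residual along s→pipe→T: s→pipe: 1, pipe→T: 1.
Bottleneck = min = 1.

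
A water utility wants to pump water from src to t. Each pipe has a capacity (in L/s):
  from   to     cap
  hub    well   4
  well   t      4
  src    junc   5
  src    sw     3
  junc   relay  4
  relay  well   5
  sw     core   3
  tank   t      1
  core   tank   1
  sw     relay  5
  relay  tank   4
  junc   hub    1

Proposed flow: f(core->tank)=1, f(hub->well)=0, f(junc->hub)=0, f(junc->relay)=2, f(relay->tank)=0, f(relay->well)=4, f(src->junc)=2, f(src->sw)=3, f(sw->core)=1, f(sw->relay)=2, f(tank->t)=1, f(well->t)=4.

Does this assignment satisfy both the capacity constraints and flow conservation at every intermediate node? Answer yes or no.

Yes

Every edge has 0 ≤ f(e) ≤ cap(e).
At each intermediate node, inflow equals outflow.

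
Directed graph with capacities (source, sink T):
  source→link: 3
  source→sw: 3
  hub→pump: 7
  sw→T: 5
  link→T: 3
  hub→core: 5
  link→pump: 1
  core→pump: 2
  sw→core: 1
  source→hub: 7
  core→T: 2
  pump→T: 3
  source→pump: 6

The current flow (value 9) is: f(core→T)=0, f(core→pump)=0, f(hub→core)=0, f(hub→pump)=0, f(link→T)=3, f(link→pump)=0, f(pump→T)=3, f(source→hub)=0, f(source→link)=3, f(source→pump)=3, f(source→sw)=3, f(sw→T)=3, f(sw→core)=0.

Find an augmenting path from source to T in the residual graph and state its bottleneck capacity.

Residual along source→hub→core→T: source→hub: 7, hub→core: 5, core→T: 2.
Bottleneck = min = 2.

source→hub→core→T, bottleneck 2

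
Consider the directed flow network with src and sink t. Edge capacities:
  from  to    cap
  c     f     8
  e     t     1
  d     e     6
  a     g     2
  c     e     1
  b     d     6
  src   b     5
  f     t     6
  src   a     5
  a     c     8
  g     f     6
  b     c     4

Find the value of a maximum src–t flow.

Augment src→a→g→f→t: bottleneck 2. Total 2.
Augment src→a→c→f→t: bottleneck 3. Total 5.
Augment src→b→c→f→t: bottleneck 1. Total 6.
Augment src→b→c→e→t: bottleneck 1. Total 7.
No augmenting path remains in the residual graph.

7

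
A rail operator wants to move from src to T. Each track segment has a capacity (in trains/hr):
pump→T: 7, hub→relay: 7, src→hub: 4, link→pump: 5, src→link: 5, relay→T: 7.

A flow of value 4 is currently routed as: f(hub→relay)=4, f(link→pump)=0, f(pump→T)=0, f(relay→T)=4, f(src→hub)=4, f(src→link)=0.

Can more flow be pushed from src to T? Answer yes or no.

Residual path src→link→pump→T has bottleneck 5 > 0.
Pushing 5 along it raises the flow to 9, so the given flow is not maximum.

Yes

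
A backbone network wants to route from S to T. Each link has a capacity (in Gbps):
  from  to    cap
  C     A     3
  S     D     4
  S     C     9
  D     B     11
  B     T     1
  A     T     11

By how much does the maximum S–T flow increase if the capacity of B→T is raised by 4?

3

Original max flow = 4.
After raising cap(B→T), augmenting paths through that edge carry 3 more units.
New max flow = 7. Increase = 3.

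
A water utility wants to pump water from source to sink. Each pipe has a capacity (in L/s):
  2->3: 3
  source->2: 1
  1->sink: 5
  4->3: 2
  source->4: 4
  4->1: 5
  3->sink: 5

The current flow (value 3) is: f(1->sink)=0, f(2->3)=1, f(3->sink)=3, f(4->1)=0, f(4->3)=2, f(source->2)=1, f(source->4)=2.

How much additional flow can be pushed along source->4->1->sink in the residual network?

Residual capacities along the path: source->4: 2, 4->1: 5, 1->sink: 5.
Minimum is 2.

2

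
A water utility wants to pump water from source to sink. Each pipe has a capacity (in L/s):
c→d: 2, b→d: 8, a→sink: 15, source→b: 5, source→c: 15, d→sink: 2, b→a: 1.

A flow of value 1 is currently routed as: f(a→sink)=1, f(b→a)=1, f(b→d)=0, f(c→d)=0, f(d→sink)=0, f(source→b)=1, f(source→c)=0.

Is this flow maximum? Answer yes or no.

No

Residual path source→b→d→sink has bottleneck 2 > 0.
Pushing 2 along it raises the flow to 3, so the given flow is not maximum.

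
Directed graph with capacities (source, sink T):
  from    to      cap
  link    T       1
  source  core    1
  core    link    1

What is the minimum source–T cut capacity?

Max flow = 1 (via 1 augmenting path).
In the residual at optimum, the set reachable from source is {source}.
Cut edges: source→core (cap 1). Sum = 1.

1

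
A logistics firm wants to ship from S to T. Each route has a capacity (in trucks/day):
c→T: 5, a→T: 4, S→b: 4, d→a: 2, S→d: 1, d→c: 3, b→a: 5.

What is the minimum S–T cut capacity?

Max flow = 5 (via 2 augmenting paths).
In the residual at optimum, the set reachable from S is {S}.
Cut edges: S→d (cap 1), S→b (cap 4). Sum = 5.

5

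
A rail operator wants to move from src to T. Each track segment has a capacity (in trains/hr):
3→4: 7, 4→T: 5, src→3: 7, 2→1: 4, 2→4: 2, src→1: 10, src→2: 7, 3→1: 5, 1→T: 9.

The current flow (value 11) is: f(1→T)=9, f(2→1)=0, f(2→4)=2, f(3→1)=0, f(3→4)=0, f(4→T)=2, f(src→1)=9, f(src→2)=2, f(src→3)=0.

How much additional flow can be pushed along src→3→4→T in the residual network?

Residual capacities along the path: src→3: 7, 3→4: 7, 4→T: 3.
Minimum is 3.

3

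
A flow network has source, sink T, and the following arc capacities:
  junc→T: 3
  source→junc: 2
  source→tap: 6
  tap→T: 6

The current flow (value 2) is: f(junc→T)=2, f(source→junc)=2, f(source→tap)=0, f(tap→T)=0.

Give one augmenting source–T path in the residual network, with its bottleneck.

source→tap→T, bottleneck 6

Residual along source→tap→T: source→tap: 6, tap→T: 6.
Bottleneck = min = 6.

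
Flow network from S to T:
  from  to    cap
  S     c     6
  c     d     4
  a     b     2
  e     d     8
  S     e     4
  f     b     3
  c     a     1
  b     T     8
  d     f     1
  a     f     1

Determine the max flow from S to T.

Augment S->c->a->b->T: bottleneck 1. Total 1.
Augment S->c->d->f->b->T: bottleneck 1. Total 2.
No augmenting path remains in the residual graph.

2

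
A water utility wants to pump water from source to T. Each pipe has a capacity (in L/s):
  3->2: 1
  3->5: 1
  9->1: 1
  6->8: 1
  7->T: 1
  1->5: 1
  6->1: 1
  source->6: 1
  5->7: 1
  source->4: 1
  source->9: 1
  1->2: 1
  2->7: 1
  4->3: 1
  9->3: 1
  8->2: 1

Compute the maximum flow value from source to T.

1

Augment source->9->1->5->7->T: bottleneck 1. Total 1.
No augmenting path remains in the residual graph.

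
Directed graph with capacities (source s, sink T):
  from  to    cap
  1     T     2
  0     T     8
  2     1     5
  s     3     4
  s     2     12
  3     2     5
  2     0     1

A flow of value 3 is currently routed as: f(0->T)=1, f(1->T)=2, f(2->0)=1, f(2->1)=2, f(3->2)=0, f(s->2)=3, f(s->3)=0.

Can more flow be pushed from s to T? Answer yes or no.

No

Residual reachable from s: {1, 2, 3, s}; T is not reachable.
Saturated cut: 2->0, 1->T with total capacity 3 = current flow value. Flow is maximum.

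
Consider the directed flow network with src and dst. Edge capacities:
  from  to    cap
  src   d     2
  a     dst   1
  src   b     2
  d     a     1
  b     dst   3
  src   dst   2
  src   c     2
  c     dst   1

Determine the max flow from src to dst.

6

Augment src→dst: bottleneck 2. Total 2.
Augment src→c→dst: bottleneck 1. Total 3.
Augment src→b→dst: bottleneck 2. Total 5.
Augment src→d→a→dst: bottleneck 1. Total 6.
No augmenting path remains in the residual graph.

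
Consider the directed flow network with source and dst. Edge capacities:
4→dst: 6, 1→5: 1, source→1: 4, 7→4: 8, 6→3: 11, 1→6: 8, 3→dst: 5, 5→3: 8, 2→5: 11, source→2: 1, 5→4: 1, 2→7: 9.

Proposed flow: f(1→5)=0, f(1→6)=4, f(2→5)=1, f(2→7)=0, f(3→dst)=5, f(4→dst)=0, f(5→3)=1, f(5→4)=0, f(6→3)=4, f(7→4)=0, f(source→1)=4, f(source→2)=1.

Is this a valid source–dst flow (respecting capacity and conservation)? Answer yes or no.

Yes

Every edge has 0 ≤ f(e) ≤ cap(e).
At each intermediate node, inflow equals outflow.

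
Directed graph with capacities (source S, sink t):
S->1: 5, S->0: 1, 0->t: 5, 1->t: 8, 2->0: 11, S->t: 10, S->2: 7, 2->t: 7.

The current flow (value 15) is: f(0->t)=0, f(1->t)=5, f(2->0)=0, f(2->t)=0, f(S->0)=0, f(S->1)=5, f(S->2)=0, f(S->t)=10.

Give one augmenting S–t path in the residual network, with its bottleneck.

S->2->t, bottleneck 7

Residual along S->2->t: S->2: 7, 2->t: 7.
Bottleneck = min = 7.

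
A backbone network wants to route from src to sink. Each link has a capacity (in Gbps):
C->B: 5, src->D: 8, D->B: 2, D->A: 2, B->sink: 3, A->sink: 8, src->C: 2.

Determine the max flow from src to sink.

5

Augment src->D->A->sink: bottleneck 2. Total 2.
Augment src->D->B->sink: bottleneck 2. Total 4.
Augment src->C->B->sink: bottleneck 1. Total 5.
No augmenting path remains in the residual graph.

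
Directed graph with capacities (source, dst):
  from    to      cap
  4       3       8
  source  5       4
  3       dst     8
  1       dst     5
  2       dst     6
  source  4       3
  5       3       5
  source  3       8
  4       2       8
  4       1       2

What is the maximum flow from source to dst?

Augment source→3→dst: bottleneck 8. Total 8.
Augment source→4→1→dst: bottleneck 2. Total 10.
Augment source→4→2→dst: bottleneck 1. Total 11.
No augmenting path remains in the residual graph.

11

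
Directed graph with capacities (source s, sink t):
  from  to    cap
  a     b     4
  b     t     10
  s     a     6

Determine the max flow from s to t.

Augment s→a→b→t: bottleneck 4. Total 4.
No augmenting path remains in the residual graph.

4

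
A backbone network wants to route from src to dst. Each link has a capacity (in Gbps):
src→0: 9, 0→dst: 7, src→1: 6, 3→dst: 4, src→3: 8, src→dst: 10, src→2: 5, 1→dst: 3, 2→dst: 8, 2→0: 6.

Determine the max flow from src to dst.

Augment src→dst: bottleneck 10. Total 10.
Augment src→3→dst: bottleneck 4. Total 14.
Augment src→1→dst: bottleneck 3. Total 17.
Augment src→2→dst: bottleneck 5. Total 22.
Augment src→0→dst: bottleneck 7. Total 29.
No augmenting path remains in the residual graph.

29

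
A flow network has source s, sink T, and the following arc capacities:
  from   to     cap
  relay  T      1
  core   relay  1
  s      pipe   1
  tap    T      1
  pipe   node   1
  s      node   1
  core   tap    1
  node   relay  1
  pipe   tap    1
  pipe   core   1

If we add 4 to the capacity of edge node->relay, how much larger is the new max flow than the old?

Original max flow = 2.
Edge node->relay does not cross the min cut (source side {s}), so extra capacity there cannot help.
New max flow = 2. Increase = 0.

0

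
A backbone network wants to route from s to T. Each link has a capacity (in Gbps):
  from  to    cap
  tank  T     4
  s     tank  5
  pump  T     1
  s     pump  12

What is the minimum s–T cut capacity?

Max flow = 5 (via 2 augmenting paths).
In the residual at optimum, the set reachable from s is {pump, s, tank}.
Cut edges: tank->T (cap 4), pump->T (cap 1). Sum = 5.

5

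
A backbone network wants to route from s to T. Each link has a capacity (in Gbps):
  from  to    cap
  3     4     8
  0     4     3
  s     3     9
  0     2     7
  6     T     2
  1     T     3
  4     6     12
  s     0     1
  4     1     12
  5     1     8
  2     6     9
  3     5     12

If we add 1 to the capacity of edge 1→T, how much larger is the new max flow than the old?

1

Original max flow = 5.
After raising cap(1→T), augmenting paths through that edge carry 1 more unit.
New max flow = 6. Increase = 1.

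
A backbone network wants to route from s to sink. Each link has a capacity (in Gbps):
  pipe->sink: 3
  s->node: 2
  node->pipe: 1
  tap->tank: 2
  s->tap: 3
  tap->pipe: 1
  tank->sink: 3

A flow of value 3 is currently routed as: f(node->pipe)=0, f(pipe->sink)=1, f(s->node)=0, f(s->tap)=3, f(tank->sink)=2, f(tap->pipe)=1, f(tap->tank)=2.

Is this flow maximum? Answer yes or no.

No

Residual path s->node->pipe->sink has bottleneck 1 > 0.
Pushing 1 along it raises the flow to 4, so the given flow is not maximum.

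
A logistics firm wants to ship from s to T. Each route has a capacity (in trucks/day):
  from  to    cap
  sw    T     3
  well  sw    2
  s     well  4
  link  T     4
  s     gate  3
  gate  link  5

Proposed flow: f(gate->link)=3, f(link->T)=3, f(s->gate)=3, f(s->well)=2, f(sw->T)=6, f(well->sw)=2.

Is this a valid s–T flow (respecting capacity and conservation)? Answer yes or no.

Capacity violated on sw->T: flow 6 > capacity 3.

No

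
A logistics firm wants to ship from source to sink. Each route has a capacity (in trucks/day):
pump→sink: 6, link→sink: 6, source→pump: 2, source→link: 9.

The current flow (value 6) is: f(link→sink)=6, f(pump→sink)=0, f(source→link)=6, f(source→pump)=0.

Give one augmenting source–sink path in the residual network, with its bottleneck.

source→pump→sink, bottleneck 2

Residual along source→pump→sink: source→pump: 2, pump→sink: 6.
Bottleneck = min = 2.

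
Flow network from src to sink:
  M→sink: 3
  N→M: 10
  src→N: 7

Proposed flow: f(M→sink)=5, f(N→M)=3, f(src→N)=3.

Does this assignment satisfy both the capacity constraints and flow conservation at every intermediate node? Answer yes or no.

No

Capacity violated on M→sink: flow 5 > capacity 3.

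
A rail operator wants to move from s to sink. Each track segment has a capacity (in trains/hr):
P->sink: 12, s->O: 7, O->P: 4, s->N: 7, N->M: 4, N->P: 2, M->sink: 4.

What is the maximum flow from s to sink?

10

Augment s->N->M->sink: bottleneck 4. Total 4.
Augment s->N->P->sink: bottleneck 2. Total 6.
Augment s->O->P->sink: bottleneck 4. Total 10.
No augmenting path remains in the residual graph.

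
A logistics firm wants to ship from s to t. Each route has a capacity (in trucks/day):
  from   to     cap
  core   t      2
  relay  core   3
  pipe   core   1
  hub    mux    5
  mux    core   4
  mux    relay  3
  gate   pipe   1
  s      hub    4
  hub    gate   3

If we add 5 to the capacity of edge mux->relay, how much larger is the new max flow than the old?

Original max flow = 2.
Edge mux->relay does not cross the min cut (source side {core, gate, hub, mux, pipe, relay, s}), so extra capacity there cannot help.
New max flow = 2. Increase = 0.

0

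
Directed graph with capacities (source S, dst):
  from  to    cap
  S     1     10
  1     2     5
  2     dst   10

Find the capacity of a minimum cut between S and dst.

5

Max flow = 5 (via 1 augmenting path).
In the residual at optimum, the set reachable from S is {1, S}.
Cut edges: 1->2 (cap 5). Sum = 5.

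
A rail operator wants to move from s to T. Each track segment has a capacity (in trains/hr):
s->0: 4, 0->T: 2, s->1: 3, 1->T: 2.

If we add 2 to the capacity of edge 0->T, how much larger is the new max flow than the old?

Original max flow = 4.
After raising cap(0->T), augmenting paths through that edge carry 2 more units.
New max flow = 6. Increase = 2.

2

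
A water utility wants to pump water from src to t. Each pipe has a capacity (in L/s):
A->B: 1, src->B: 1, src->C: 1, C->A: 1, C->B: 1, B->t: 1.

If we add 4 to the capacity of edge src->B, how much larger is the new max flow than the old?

0

Original max flow = 1.
Edge src->B does not cross the min cut (source side {A, B, C, src}), so extra capacity there cannot help.
New max flow = 1. Increase = 0.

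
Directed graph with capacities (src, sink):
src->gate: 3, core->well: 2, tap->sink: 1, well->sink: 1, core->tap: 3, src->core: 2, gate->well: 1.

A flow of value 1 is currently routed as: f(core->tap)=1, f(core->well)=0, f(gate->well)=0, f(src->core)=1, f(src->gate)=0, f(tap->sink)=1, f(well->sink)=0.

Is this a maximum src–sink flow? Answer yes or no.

No

Residual path src->core->well->sink has bottleneck 1 > 0.
Pushing 1 along it raises the flow to 2, so the given flow is not maximum.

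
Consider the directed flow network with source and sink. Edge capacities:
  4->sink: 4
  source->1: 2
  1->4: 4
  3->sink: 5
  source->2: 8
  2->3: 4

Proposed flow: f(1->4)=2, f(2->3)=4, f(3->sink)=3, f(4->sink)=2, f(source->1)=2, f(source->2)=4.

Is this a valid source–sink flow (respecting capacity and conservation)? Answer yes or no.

Conservation fails at 3: inflow 4 ≠ outflow 3.

No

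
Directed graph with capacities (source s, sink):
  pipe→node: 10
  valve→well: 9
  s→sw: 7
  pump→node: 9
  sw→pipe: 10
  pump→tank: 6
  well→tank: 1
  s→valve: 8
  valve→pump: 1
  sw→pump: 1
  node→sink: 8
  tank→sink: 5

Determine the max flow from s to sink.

9

Augment s→valve→well→tank→sink: bottleneck 1. Total 1.
Augment s→valve→pump→tank→sink: bottleneck 1. Total 2.
Augment s→sw→pump→tank→sink: bottleneck 1. Total 3.
Augment s→sw→pipe→node→sink: bottleneck 6. Total 9.
No augmenting path remains in the residual graph.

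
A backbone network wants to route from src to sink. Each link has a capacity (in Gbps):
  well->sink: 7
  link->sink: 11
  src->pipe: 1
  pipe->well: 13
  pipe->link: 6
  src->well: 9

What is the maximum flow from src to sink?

8

Augment src->well->sink: bottleneck 7. Total 7.
Augment src->pipe->link->sink: bottleneck 1. Total 8.
No augmenting path remains in the residual graph.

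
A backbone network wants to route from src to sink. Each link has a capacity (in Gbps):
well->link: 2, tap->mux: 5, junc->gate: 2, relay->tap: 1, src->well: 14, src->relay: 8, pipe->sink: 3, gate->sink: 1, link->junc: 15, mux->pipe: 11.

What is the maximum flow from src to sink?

Augment src->well->link->junc->gate->sink: bottleneck 1. Total 1.
Augment src->relay->tap->mux->pipe->sink: bottleneck 1. Total 2.
No augmenting path remains in the residual graph.

2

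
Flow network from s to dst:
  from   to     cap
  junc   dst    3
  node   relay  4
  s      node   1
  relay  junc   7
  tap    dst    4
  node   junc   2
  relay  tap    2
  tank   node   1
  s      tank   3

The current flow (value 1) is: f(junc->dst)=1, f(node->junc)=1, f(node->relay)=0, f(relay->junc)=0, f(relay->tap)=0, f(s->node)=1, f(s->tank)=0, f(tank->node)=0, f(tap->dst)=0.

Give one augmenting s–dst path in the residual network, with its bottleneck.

s->tank->node->junc->dst, bottleneck 1

Residual along s->tank->node->junc->dst: s->tank: 3, tank->node: 1, node->junc: 1, junc->dst: 2.
Bottleneck = min = 1.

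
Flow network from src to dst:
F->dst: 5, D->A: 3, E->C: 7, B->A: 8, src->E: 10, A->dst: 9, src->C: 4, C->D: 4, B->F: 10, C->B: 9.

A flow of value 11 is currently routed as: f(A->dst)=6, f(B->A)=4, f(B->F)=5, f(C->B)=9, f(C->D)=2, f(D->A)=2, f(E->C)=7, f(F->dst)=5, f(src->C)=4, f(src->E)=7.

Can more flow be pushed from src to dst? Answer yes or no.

No

Residual reachable from src: {E, src}; dst is not reachable.
Saturated cut: src->C, E->C with total capacity 11 = current flow value. Flow is maximum.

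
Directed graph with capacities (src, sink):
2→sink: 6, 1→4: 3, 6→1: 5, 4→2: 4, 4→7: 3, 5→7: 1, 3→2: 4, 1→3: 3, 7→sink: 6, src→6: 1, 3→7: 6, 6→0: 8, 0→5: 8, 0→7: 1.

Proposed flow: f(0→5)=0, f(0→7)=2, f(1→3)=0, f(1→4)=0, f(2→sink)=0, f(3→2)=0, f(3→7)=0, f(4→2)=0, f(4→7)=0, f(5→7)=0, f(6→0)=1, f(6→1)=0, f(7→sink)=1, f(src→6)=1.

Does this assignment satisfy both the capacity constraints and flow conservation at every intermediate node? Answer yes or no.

No

Capacity violated on 0→7: flow 2 > capacity 1.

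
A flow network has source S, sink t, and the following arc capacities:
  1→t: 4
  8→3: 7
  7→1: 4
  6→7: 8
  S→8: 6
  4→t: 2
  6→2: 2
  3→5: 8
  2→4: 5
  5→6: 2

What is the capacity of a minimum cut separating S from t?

2

Max flow = 2 (via 1 augmenting path).
In the residual at optimum, the set reachable from S is {3, 5, 8, S}.
Cut edges: 5→6 (cap 2). Sum = 2.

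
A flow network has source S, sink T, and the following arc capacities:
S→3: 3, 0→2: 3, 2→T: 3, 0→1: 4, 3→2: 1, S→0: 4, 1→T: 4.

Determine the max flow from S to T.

5

Augment S→3→2→T: bottleneck 1. Total 1.
Augment S→0→2→T: bottleneck 2. Total 3.
Augment S→0→1→T: bottleneck 2. Total 5.
No augmenting path remains in the residual graph.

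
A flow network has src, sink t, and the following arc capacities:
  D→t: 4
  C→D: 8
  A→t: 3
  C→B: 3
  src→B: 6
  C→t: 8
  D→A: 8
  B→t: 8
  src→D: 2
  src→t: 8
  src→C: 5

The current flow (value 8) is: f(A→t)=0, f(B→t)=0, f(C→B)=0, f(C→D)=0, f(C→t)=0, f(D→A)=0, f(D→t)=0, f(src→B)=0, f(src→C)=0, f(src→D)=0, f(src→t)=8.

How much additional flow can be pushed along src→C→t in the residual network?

5

Residual capacities along the path: src→C: 5, C→t: 8.
Minimum is 5.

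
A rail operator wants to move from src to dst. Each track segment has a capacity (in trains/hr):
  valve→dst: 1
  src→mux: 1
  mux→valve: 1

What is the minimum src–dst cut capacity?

1

Max flow = 1 (via 1 augmenting path).
In the residual at optimum, the set reachable from src is {src}.
Cut edges: src→mux (cap 1). Sum = 1.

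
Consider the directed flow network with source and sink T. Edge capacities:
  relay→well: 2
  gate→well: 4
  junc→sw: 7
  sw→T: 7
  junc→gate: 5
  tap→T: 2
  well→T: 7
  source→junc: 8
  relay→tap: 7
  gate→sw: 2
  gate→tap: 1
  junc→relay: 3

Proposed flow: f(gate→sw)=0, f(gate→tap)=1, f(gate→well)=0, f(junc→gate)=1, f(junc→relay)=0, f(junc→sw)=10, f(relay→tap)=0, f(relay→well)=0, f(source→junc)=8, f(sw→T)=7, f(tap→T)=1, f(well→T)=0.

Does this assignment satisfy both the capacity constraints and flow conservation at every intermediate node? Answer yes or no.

No

Capacity violated on junc→sw: flow 10 > capacity 7.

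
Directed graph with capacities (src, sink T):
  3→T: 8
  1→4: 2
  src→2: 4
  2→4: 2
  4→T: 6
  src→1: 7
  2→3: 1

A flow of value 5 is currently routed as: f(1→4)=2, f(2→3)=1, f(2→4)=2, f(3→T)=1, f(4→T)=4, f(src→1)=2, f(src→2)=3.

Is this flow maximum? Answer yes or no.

Yes

Residual reachable from src: {1, 2, src}; T is not reachable.
Saturated cut: 2→3, 2→4, 1→4 with total capacity 5 = current flow value. Flow is maximum.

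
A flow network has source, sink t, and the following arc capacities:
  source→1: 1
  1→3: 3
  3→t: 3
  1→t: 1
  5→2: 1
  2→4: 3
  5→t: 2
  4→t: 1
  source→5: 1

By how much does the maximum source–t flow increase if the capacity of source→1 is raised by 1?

Original max flow = 2.
After raising cap(source→1), augmenting paths through that edge carry 1 more unit.
New max flow = 3. Increase = 1.

1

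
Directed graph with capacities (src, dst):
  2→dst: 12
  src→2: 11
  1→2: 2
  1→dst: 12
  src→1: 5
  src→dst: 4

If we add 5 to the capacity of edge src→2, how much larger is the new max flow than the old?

Original max flow = 20.
After raising cap(src→2), augmenting paths through that edge carry 1 more unit.
New max flow = 21. Increase = 1.

1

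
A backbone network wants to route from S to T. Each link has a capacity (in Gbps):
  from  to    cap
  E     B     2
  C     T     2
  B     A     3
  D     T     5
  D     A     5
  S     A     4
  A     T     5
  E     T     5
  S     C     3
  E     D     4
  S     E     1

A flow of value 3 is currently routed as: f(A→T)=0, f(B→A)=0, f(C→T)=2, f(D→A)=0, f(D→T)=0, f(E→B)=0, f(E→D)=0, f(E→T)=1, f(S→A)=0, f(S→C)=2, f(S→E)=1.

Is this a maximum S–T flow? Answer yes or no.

Residual path S→A→T has bottleneck 4 > 0.
Pushing 4 along it raises the flow to 7, so the given flow is not maximum.

No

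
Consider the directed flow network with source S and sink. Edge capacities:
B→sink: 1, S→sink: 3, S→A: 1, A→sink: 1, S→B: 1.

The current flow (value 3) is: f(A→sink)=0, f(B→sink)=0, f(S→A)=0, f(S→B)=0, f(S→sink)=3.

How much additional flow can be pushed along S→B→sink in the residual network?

Residual capacities along the path: S→B: 1, B→sink: 1.
Minimum is 1.

1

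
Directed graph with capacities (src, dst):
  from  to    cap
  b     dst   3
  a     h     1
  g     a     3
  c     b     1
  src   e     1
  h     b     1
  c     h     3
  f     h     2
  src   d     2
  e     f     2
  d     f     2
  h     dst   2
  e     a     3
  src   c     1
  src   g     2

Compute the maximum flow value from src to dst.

4

Augment src→c→h→dst: bottleneck 1. Total 1.
Augment src→e→a→h→dst: bottleneck 1. Total 2.
Augment src→d→f→h→b→dst: bottleneck 1. Total 3.
Augment src→d→f→h→c→b→dst: bottleneck 1. Total 4.
No augmenting path remains in the residual graph.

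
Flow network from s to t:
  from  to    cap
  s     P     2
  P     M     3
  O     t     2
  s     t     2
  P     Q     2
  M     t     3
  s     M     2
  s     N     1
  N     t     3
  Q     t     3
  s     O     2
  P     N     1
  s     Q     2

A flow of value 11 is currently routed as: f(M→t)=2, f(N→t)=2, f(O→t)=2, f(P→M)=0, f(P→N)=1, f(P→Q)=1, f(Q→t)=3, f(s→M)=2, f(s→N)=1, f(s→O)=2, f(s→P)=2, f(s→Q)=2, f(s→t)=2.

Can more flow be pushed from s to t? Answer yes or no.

Residual reachable from s: {s}; t is not reachable.
Saturated cut: s→O, s→P, s→N, s→Q, s→M, s→t with total capacity 11 = current flow value. Flow is maximum.

No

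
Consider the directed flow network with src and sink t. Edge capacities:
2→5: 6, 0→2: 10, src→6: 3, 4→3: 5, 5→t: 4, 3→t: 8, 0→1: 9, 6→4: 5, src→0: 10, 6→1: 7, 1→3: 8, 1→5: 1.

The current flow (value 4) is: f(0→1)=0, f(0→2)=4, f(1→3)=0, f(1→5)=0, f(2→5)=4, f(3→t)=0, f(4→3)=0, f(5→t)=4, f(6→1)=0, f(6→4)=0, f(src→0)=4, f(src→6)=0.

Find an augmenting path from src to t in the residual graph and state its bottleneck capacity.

Residual along src→0→1→3→t: src→0: 6, 0→1: 9, 1→3: 8, 3→t: 8.
Bottleneck = min = 6.

src→0→1→3→t, bottleneck 6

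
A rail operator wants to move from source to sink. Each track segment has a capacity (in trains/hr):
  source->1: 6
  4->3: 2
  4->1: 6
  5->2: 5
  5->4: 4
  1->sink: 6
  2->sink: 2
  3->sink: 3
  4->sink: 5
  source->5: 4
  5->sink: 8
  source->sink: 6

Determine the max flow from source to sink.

16

Augment source->sink: bottleneck 6. Total 6.
Augment source->5->sink: bottleneck 4. Total 10.
Augment source->1->sink: bottleneck 6. Total 16.
No augmenting path remains in the residual graph.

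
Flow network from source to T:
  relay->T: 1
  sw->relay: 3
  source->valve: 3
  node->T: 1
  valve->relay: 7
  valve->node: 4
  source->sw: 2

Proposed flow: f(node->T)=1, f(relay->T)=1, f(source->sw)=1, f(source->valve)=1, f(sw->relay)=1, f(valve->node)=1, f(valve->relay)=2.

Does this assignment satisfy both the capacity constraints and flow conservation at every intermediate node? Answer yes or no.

No

Conservation fails at valve: inflow 1 ≠ outflow 3.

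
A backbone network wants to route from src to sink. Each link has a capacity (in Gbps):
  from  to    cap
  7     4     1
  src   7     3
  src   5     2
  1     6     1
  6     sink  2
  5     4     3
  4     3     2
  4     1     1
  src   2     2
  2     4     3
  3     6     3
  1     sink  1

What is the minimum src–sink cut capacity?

3

Max flow = 3 (via 3 augmenting paths).
In the residual at optimum, the set reachable from src is {2, 4, 5, 7, src}.
Cut edges: 4->3 (cap 2), 4->1 (cap 1). Sum = 3.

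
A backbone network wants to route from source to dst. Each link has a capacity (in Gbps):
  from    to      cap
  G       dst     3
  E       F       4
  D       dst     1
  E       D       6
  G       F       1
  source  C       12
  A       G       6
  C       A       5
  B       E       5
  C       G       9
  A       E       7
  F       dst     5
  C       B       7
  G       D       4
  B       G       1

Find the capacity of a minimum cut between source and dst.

Max flow = 9 (via 4 augmenting paths).
In the residual at optimum, the set reachable from source is {A, B, C, D, E, G, source}.
Cut edges: E->F (cap 4), G->F (cap 1), G->dst (cap 3), D->dst (cap 1). Sum = 9.

9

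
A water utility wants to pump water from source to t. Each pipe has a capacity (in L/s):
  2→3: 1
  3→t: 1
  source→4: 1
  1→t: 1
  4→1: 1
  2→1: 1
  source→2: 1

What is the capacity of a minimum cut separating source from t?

Max flow = 2 (via 2 augmenting paths).
In the residual at optimum, the set reachable from source is {source}.
Cut edges: source→4 (cap 1), source→2 (cap 1). Sum = 2.

2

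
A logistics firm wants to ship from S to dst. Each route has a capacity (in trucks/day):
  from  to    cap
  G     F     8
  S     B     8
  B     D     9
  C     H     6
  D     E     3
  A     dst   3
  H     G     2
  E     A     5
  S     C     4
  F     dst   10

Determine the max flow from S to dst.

Augment S→B→D→E→A→dst: bottleneck 3. Total 3.
Augment S→C→H→G→F→dst: bottleneck 2. Total 5.
No augmenting path remains in the residual graph.

5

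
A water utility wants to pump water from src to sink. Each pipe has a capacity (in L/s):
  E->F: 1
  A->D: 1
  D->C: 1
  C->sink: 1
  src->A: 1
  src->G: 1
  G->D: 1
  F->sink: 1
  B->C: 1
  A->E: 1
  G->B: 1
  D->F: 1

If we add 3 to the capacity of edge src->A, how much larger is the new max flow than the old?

0

Original max flow = 2.
Even with extra capacity on src->A, another cut of capacity 2 remains binding.
New max flow = 2. Increase = 0.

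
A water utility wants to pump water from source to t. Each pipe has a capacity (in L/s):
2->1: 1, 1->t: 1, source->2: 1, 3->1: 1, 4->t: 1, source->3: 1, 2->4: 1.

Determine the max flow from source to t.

2

Augment source->2->4->t: bottleneck 1. Total 1.
Augment source->3->1->t: bottleneck 1. Total 2.
No augmenting path remains in the residual graph.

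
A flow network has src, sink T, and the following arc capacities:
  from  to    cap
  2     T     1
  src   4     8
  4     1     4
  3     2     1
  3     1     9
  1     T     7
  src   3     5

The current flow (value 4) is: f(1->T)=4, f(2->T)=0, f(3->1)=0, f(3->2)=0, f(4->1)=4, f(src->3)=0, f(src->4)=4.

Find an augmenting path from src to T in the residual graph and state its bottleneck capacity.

Residual along src->3->1->T: src->3: 5, 3->1: 9, 1->T: 3.
Bottleneck = min = 3.

src->3->1->T, bottleneck 3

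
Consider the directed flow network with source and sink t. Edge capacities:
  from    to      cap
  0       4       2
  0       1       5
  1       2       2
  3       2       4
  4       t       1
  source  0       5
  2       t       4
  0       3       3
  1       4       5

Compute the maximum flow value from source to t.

Augment source->0->4->t: bottleneck 1. Total 1.
Augment source->0->3->2->t: bottleneck 3. Total 4.
Augment source->0->1->2->t: bottleneck 1. Total 5.
No augmenting path remains in the residual graph.

5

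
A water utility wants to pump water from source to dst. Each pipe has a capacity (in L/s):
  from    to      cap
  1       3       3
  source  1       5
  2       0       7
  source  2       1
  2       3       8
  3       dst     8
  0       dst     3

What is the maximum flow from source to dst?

4

Augment source->2->0->dst: bottleneck 1. Total 1.
Augment source->1->3->dst: bottleneck 3. Total 4.
No augmenting path remains in the residual graph.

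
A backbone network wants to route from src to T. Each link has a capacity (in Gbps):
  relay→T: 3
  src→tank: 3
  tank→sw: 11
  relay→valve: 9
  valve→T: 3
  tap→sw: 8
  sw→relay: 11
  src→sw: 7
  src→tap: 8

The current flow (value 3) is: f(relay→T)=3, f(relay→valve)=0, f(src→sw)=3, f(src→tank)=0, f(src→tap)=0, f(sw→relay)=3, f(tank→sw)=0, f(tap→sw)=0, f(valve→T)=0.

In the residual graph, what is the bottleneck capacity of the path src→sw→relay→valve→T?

3

Residual capacities along the path: src→sw: 4, sw→relay: 8, relay→valve: 9, valve→T: 3.
Minimum is 3.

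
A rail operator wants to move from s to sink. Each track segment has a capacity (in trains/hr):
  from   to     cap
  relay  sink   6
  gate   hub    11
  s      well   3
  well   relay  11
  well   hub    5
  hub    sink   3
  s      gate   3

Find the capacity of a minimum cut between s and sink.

6

Max flow = 6 (via 2 augmenting paths).
In the residual at optimum, the set reachable from s is {s}.
Cut edges: s->gate (cap 3), s->well (cap 3). Sum = 6.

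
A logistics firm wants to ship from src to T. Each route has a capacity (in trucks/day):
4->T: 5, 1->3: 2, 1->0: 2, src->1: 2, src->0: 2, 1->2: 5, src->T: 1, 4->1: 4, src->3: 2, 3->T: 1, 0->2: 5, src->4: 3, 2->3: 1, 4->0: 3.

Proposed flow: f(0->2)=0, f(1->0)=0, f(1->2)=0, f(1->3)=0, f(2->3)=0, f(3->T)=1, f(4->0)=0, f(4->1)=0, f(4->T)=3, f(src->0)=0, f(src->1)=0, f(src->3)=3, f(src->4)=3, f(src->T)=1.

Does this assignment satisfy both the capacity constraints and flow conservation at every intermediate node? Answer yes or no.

Capacity violated on src->3: flow 3 > capacity 2.

No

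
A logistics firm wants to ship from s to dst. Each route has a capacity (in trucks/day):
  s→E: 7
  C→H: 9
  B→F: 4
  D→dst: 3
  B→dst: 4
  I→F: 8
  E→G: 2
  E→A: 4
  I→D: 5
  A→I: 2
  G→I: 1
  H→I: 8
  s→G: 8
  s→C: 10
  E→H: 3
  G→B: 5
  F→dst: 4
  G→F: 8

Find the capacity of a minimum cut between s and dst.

11

Max flow = 11 (via 3 augmenting paths).
In the residual at optimum, the set reachable from s is {A, B, C, D, E, F, G, H, I, s}.
Cut edges: B→dst (cap 4), F→dst (cap 4), D→dst (cap 3). Sum = 11.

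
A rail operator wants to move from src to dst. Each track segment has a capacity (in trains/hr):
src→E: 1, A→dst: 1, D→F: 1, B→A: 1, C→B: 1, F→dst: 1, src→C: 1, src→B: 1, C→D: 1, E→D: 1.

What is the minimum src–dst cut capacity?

2

Max flow = 2 (via 2 augmenting paths).
In the residual at optimum, the set reachable from src is {B, C, D, E, src}.
Cut edges: B→A (cap 1), D→F (cap 1). Sum = 2.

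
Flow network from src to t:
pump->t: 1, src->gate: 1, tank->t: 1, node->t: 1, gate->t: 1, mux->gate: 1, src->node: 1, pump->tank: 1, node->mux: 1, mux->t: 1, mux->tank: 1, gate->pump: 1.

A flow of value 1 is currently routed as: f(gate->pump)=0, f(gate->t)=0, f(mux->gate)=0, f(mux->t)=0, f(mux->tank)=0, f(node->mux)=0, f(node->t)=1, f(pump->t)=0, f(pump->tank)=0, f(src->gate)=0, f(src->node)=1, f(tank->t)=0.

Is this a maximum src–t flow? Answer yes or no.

No

Residual path src->gate->t has bottleneck 1 > 0.
Pushing 1 along it raises the flow to 2, so the given flow is not maximum.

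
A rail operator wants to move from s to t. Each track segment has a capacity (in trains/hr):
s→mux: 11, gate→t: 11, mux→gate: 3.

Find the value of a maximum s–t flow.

Augment s→mux→gate→t: bottleneck 3. Total 3.
No augmenting path remains in the residual graph.

3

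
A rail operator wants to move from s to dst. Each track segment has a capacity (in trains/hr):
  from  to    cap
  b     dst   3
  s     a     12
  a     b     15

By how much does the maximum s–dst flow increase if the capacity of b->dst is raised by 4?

Original max flow = 3.
After raising cap(b->dst), augmenting paths through that edge carry 4 more units.
New max flow = 7. Increase = 4.

4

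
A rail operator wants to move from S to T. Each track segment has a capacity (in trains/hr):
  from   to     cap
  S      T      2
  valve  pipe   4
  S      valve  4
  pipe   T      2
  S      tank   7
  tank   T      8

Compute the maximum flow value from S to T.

Augment S→T: bottleneck 2. Total 2.
Augment S→tank→T: bottleneck 7. Total 9.
Augment S→valve→pipe→T: bottleneck 2. Total 11.
No augmenting path remains in the residual graph.

11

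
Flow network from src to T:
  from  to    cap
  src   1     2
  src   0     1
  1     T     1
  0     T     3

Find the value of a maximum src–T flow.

2

Augment src->1->T: bottleneck 1. Total 1.
Augment src->0->T: bottleneck 1. Total 2.
No augmenting path remains in the residual graph.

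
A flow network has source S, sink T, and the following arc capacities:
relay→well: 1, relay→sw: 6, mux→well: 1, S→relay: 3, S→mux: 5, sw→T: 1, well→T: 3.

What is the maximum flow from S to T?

3

Augment S→mux→well→T: bottleneck 1. Total 1.
Augment S→relay→well→T: bottleneck 1. Total 2.
Augment S→relay→sw→T: bottleneck 1. Total 3.
No augmenting path remains in the residual graph.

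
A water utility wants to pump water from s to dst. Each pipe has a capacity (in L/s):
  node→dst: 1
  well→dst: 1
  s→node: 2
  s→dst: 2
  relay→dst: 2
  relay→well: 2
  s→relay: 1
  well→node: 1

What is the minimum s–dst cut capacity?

4

Max flow = 4 (via 3 augmenting paths).
In the residual at optimum, the set reachable from s is {node, s}.
Cut edges: s→relay (cap 1), s→dst (cap 2), node→dst (cap 1). Sum = 4.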